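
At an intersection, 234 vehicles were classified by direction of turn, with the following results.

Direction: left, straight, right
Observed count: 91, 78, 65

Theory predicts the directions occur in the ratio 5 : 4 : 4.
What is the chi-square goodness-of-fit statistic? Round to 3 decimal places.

1.192

Ratio total = 13. Expected counts: 234×5/13 = 90, 234×4/13 = 72, 234×4/13 = 72.
χ² = (91−90)²/90 + (78−72)²/72 + (65−72)²/72
   = 0.0111 + 0.5000 + 0.6806
Sum = 1.192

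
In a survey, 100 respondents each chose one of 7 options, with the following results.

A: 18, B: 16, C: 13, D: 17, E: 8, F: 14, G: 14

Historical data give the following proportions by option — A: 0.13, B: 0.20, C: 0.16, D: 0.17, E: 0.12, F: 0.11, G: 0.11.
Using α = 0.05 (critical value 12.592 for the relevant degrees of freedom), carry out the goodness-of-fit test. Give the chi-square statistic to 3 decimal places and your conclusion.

Expected counts E_i = n·p_i: 100×0.13 = 13, 100×0.20 = 20, 100×0.16 = 16, 100×0.17 = 17, 100×0.12 = 12, 100×0.11 = 11, 100×0.11 = 11.
A: (18 − 13)²/13 = 25/13 = 1.9231
B: (16 − 20)²/20 = 16/20 = 0.8000
C: (13 − 16)²/16 = 9/16 = 0.5625
D: (17 − 17)²/17 = 0/17 = 0.0000
E: (8 − 12)²/12 = 16/12 = 1.3333
F: (14 − 11)²/11 = 9/11 = 0.8182
G: (14 − 11)²/11 = 9/11 = 0.8182
Sum = 6.255
df = 6. Since 6.255 < 12.592, we do not reject H₀.

6.255; do not reject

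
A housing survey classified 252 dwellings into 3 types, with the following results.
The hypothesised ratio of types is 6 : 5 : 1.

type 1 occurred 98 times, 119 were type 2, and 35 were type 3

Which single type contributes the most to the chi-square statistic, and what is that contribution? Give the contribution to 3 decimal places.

Ratio total = 12. Expected counts: 252×6/12 = 126, 252×5/12 = 105, 252×1/12 = 21.
type 1: (98 − 126)²/126 = 784/126 = 6.2222
type 2: (119 − 105)²/105 = 196/105 = 1.8667
type 3: (35 − 21)²/21 = 196/21 = 9.3333
The largest term is for type 3: 9.333.

type 3, 9.333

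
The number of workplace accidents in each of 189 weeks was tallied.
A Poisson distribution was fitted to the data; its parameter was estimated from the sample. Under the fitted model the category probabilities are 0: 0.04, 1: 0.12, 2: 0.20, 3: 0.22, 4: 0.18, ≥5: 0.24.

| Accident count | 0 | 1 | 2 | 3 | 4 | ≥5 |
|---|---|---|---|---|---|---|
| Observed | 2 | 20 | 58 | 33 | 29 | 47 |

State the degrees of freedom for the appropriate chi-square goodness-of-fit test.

There are k = 6 categories and 1 parameter estimated from the data, so df = 6 − 1 − 1 = 4.

4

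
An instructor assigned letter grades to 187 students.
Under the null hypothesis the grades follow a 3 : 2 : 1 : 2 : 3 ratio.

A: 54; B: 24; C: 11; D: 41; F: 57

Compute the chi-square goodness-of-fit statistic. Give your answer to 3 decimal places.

Ratio total = 11. Expected counts: 187×3/11 = 51, 187×2/11 = 34, 187×1/11 = 17, 187×2/11 = 34, 187×3/11 = 51.
A: (54 − 51)²/51 = 9/51 = 0.1765
B: (24 − 34)²/34 = 100/34 = 2.9412
C: (11 − 17)²/17 = 36/17 = 2.1176
D: (41 − 34)²/34 = 49/34 = 1.4412
F: (57 − 51)²/51 = 36/51 = 0.7059
Sum = 7.382

7.382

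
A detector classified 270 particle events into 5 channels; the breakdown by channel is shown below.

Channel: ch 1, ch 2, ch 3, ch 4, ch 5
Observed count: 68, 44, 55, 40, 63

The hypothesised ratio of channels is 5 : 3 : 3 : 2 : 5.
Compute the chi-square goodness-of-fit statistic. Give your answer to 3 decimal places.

8.151

Ratio total = 18. Expected counts: 270×5/18 = 75, 270×3/18 = 45, 270×3/18 = 45, 270×2/18 = 30, 270×5/18 = 75.
χ² = (68−75)²/75 + (44−45)²/45 + (55−45)²/45 + (40−30)²/30 + (63−75)²/75
   = 0.6533 + 0.0222 + 2.2222 + 3.3333 + 1.9200
Sum = 8.151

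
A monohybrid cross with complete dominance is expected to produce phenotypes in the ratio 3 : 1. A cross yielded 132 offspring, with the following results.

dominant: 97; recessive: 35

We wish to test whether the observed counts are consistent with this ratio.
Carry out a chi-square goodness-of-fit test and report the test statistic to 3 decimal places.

0.162

Ratio total = 4. Expected counts: 132×3/4 = 99, 132×1/4 = 33.
dominant: (97 − 99)²/99 = 4/99 = 0.0404
recessive: (35 − 33)²/33 = 4/33 = 0.1212
Sum = 0.162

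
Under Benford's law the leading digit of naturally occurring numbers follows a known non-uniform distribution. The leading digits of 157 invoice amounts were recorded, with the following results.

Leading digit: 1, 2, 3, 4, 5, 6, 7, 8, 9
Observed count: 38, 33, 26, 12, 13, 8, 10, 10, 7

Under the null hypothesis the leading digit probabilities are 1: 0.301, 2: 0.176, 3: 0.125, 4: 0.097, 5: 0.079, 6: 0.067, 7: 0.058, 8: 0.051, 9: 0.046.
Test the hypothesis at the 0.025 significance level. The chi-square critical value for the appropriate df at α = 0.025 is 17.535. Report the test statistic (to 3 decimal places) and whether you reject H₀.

Expected counts E_i = n·p_i: 157×0.301 = 47.257, 157×0.176 = 27.632, 157×0.125 = 19.625, 157×0.097 = 15.229, 157×0.079 = 12.403, 157×0.067 = 10.519, 157×0.058 = 9.106, 157×0.051 = 8.007, 157×0.046 = 7.222.
χ² = (38−47.257)²/47.257 + (33−27.632)²/27.632 + (26−19.625)²/19.625 + (12−15.229)²/15.229 + (13−12.403)²/12.403 + (8−10.519)²/10.519 + (10−9.106)²/9.106 + (10−8.007)²/8.007 + (7−7.222)²/7.222
   = 1.8133 + 1.0428 + 2.0709 + 0.6846 + 0.0287 + 0.6032 + 0.0878 + 0.4961 + 0.0068
Sum = 6.834
df = 8. Since 6.834 < 17.535, we do not reject H₀.

6.834; do not reject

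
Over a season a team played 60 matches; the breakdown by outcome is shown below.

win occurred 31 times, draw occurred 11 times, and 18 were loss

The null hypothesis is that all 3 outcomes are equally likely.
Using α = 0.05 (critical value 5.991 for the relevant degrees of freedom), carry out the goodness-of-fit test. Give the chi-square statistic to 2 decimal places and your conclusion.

10.30; reject

Expected count for each of the 3 categories: 60/3 = 20.
win: (31 − 20)²/20 = 121/20 = 6.050
draw: (11 − 20)²/20 = 81/20 = 4.050
loss: (18 − 20)²/20 = 4/20 = 0.200
Sum = 10.30
df = 2. Since 10.30 > 5.991, we reject H₀.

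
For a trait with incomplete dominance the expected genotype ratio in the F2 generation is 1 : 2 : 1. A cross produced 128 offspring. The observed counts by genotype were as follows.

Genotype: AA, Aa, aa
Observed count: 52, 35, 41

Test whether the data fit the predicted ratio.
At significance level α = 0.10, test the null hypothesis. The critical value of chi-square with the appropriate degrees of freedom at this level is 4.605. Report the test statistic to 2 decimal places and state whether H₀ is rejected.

Ratio total = 4. Expected counts: 128×1/4 = 32, 128×2/4 = 64, 128×1/4 = 32.
AA: (52 − 32)²/32 = 400/32 = 12.500
Aa: (35 − 64)²/64 = 841/64 = 13.141
aa: (41 − 32)²/32 = 81/32 = 2.531
Sum = 28.17
df = 2. Since 28.17 > 4.605, we reject H₀.

28.17; reject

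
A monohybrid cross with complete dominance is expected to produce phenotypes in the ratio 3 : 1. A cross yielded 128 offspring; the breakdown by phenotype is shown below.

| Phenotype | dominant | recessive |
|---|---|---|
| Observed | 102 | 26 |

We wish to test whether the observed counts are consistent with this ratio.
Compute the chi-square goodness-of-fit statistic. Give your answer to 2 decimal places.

Ratio total = 4. Expected counts: 128×3/4 = 96, 128×1/4 = 32.
χ² = (102−96)²/96 + (26−32)²/32
   = 0.375 + 1.125
Sum = 1.50

1.50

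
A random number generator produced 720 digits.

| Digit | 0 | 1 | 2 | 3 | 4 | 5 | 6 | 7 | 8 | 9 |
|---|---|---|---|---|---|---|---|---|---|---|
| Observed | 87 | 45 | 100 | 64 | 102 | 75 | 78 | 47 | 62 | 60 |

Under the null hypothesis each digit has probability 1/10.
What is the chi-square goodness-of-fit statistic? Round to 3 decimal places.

Expected count for each of the 10 categories: 720/10 = 72.
0: (87 − 72)²/72 = 225/72 = 3.1250
1: (45 − 72)²/72 = 729/72 = 10.1250
2: (100 − 72)²/72 = 784/72 = 10.8889
3: (64 − 72)²/72 = 64/72 = 0.8889
4: (102 − 72)²/72 = 900/72 = 12.5000
5: (75 − 72)²/72 = 9/72 = 0.1250
6: (78 − 72)²/72 = 36/72 = 0.5000
7: (47 − 72)²/72 = 625/72 = 8.6806
8: (62 − 72)²/72 = 100/72 = 1.3889
9: (60 − 72)²/72 = 144/72 = 2.0000
Sum = 50.222

50.222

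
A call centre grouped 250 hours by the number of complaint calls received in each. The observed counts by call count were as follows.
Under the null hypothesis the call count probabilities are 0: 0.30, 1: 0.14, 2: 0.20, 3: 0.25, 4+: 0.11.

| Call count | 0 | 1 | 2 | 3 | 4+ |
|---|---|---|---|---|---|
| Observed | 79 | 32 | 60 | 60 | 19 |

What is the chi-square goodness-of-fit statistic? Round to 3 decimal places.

Expected counts E_i = n·p_i: 250×0.30 = 75, 250×0.14 = 35, 250×0.20 = 50, 250×0.25 = 62.5, 250×0.11 = 27.5.
χ² = (79−75)²/75 + (32−35)²/35 + (60−50)²/50 + (60−62.5)²/62.5 + (19−27.5)²/27.5
   = 0.2133 + 0.2571 + 2.0000 + 0.1000 + 2.6273
Sum = 5.198

5.198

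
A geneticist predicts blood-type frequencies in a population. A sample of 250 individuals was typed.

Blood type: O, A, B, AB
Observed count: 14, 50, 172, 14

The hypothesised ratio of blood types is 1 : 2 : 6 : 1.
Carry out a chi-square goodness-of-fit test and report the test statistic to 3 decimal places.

12.907

Ratio total = 10. Expected counts: 250×1/10 = 25, 250×2/10 = 50, 250×6/10 = 150, 250×1/10 = 25.
cat         O        E   (O−E)²/E
O          14       25     4.8400
A          50       50     0.0000
B         172      150     3.2267
AB         14       25     4.8400
Sum = 12.907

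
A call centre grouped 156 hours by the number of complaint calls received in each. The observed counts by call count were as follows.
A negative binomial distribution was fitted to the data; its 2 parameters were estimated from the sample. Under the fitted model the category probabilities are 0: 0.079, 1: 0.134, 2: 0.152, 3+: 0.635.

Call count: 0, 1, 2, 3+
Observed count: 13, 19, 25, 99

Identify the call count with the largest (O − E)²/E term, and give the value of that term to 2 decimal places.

1, 0.17

Expected counts E_i = n·p_i: 156×0.079 = 12.324, 156×0.134 = 20.904, 156×0.152 = 23.712, 156×0.635 = 99.06.
0: (13 − 12.324)²/12.324 = 0.456976/12.324 = 0.037
1: (19 − 20.904)²/20.904 = 3.625216/20.904 = 0.173
2: (25 − 23.712)²/23.712 = 1.658944/23.712 = 0.070
3+: (99 − 99.06)²/99.06 = 0.0036/99.06 = 0.000
The largest term is for 1: 0.17.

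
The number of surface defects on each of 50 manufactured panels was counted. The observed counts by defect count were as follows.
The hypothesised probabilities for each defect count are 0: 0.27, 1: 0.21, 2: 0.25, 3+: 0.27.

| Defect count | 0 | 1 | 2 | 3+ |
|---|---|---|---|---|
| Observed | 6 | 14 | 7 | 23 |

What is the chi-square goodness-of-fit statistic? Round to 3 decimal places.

Expected counts E_i = n·p_i: 50×0.27 = 13.5, 50×0.21 = 10.5, 50×0.25 = 12.5, 50×0.27 = 13.5.
χ² = (6−13.5)²/13.5 + (14−10.5)²/10.5 + (7−12.5)²/12.5 + (23−13.5)²/13.5
   = 4.1667 + 1.1667 + 2.4200 + 6.6852
Sum = 14.439

14.439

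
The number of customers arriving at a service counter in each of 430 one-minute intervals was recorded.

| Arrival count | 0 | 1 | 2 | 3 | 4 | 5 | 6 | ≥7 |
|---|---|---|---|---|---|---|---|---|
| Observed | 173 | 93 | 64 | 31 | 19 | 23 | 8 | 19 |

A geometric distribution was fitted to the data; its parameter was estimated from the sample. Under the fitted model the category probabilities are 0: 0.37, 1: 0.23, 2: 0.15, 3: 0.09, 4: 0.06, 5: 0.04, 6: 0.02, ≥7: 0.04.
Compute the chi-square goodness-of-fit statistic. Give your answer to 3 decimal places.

7.081

Expected counts E_i = n·p_i: 430×0.37 = 159.1, 430×0.23 = 98.9, 430×0.15 = 64.5, 430×0.09 = 38.7, 430×0.06 = 25.8, 430×0.04 = 17.2, 430×0.02 = 8.6, 430×0.04 = 17.2.
0: (173 − 159.1)²/159.1 = 193.21/159.1 = 1.2144
1: (93 − 98.9)²/98.9 = 34.81/98.9 = 0.3520
2: (64 − 64.5)²/64.5 = 0.25/64.5 = 0.0039
3: (31 − 38.7)²/38.7 = 59.29/38.7 = 1.5320
4: (19 − 25.8)²/25.8 = 46.24/25.8 = 1.7922
5: (23 − 17.2)²/17.2 = 33.64/17.2 = 1.9558
6: (8 − 8.6)²/8.6 = 0.36/8.6 = 0.0419
≥7: (19 − 17.2)²/17.2 = 3.24/17.2 = 0.1884
Sum = 7.081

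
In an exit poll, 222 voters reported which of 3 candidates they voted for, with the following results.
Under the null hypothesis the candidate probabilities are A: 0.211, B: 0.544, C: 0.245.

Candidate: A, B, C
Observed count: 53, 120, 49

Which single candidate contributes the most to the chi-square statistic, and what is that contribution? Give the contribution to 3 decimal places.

A, 0.810

Expected counts E_i = n·p_i: 222×0.211 = 46.842, 222×0.544 = 120.768, 222×0.245 = 54.39.
χ² = (53−46.842)²/46.842 + (120−120.768)²/120.768 + (49−54.39)²/54.39
   = 0.8096 + 0.0049 + 0.5341
The largest term is for A: 0.810.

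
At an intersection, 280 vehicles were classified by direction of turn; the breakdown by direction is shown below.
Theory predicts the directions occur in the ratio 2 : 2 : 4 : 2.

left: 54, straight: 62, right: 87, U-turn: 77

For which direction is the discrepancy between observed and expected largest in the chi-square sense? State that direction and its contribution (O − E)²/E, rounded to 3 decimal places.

Ratio total = 10. Expected counts: 280×2/10 = 56, 280×2/10 = 56, 280×4/10 = 112, 280×2/10 = 56.
left: (54 − 56)²/56 = 4/56 = 0.0714
straight: (62 − 56)²/56 = 36/56 = 0.6429
right: (87 − 112)²/112 = 625/112 = 5.5804
U-turn: (77 − 56)²/56 = 441/56 = 7.8750
The largest term is for U-turn: 7.875.

U-turn, 7.875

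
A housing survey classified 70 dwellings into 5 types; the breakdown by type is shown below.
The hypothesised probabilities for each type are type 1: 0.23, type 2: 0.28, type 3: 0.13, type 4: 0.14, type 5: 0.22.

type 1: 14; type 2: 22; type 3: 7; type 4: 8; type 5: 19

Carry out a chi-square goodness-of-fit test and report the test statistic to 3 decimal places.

Expected counts E_i = n·p_i: 70×0.23 = 16.1, 70×0.28 = 19.6, 70×0.13 = 9.1, 70×0.14 = 9.8, 70×0.22 = 15.4.
χ² = (14−16.1)²/16.1 + (22−19.6)²/19.6 + (7−9.1)²/9.1 + (8−9.8)²/9.8 + (19−15.4)²/15.4
   = 0.2739 + 0.2939 + 0.4846 + 0.3306 + 0.8416
Sum = 2.225

2.225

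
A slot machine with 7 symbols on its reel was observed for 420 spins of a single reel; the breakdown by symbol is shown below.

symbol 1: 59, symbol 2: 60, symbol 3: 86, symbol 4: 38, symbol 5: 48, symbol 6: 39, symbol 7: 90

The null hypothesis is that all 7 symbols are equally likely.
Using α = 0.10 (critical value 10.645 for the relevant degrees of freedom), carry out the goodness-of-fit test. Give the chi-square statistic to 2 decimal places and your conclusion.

44.10; reject

Under H₀ each category has probability 1/7, so each expected count is 420/7 = 60.
cat           O        E   (O−E)²/E
symbol 1     59       60      0.017
symbol 2     60       60      0.000
symbol 3     86       60     11.267
symbol 4     38       60      8.067
symbol 5     48       60      2.400
symbol 6     39       60      7.350
symbol 7     90       60     15.000
Sum = 44.10
df = 6. Since 44.10 > 10.645, we reject H₀.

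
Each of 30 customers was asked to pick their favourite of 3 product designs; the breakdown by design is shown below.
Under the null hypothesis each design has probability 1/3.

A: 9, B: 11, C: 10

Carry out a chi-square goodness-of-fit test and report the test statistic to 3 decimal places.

0.200

Expected count for each of the 3 categories: 30/3 = 10.
χ² = (9−10)²/10 + (11−10)²/10 + (10−10)²/10
   = 0.1000 + 0.1000 + 0.0000
Sum = 0.200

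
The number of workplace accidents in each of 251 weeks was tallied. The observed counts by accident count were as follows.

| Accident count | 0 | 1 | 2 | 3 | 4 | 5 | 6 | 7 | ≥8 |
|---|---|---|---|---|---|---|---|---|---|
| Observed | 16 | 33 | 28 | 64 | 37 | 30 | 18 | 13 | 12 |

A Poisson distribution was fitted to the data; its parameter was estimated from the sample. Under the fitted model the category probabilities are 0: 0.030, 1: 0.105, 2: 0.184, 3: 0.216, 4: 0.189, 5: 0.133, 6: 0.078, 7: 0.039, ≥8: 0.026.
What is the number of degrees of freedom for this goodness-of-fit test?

There are k = 9 categories and 1 parameter estimated from the data, so df = 9 − 1 − 1 = 7.

7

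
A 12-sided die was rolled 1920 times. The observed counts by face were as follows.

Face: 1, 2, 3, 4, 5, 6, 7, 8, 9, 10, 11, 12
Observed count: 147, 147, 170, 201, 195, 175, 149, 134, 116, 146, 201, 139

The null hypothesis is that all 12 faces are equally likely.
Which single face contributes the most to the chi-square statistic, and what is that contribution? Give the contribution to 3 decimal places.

9, 12.100

Under H₀ each category has probability 1/12, so each expected count is 1920/12 = 160.
1: (147 − 160)²/160 = 169/160 = 1.0563
2: (147 − 160)²/160 = 169/160 = 1.0563
3: (170 − 160)²/160 = 100/160 = 0.6250
4: (201 − 160)²/160 = 1681/160 = 10.5063
5: (195 − 160)²/160 = 1225/160 = 7.6563
6: (175 − 160)²/160 = 225/160 = 1.4063
7: (149 − 160)²/160 = 121/160 = 0.7563
8: (134 − 160)²/160 = 676/160 = 4.2250
9: (116 − 160)²/160 = 1936/160 = 12.1000
10: (146 − 160)²/160 = 196/160 = 1.2250
11: (201 − 160)²/160 = 1681/160 = 10.5063
12: (139 − 160)²/160 = 441/160 = 2.7563
The largest term is for 9: 12.100.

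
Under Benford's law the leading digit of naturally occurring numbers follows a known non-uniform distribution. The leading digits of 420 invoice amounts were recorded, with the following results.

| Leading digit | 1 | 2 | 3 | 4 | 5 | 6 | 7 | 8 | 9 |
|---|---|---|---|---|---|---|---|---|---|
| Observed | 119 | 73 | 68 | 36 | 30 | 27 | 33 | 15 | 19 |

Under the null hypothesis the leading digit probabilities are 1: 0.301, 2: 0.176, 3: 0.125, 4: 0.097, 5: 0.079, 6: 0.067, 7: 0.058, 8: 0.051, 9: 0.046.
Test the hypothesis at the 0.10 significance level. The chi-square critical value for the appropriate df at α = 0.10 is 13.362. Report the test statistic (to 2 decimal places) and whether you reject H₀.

10.92; do not reject

Expected counts E_i = n·p_i: 420×0.301 = 126.42, 420×0.176 = 73.92, 420×0.125 = 52.5, 420×0.097 = 40.74, 420×0.079 = 33.18, 420×0.067 = 28.14, 420×0.058 = 24.36, 420×0.051 = 21.42, 420×0.046 = 19.32.
1: (119 − 126.42)²/126.42 = 55.0564/126.42 = 0.436
2: (73 − 73.92)²/73.92 = 0.8464/73.92 = 0.011
3: (68 − 52.5)²/52.5 = 240.25/52.5 = 4.576
4: (36 − 40.74)²/40.74 = 22.4676/40.74 = 0.551
5: (30 − 33.18)²/33.18 = 10.1124/33.18 = 0.305
6: (27 − 28.14)²/28.14 = 1.2996/28.14 = 0.046
7: (33 − 24.36)²/24.36 = 74.6496/24.36 = 3.064
8: (15 − 21.42)²/21.42 = 41.2164/21.42 = 1.924
9: (19 − 19.32)²/19.32 = 0.1024/19.32 = 0.005
Sum = 10.92
df = 8. Since 10.92 < 13.362, we do not reject H₀.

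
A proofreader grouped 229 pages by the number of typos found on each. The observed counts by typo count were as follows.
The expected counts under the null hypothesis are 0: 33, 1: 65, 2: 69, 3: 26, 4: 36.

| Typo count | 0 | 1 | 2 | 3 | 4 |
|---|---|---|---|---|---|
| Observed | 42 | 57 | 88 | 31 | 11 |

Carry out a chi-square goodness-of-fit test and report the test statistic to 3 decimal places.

0: (42 − 33)²/33 = 81/33 = 2.4545
1: (57 − 65)²/65 = 64/65 = 0.9846
2: (88 − 69)²/69 = 361/69 = 5.2319
3: (31 − 26)²/26 = 25/26 = 0.9615
4: (11 − 36)²/36 = 625/36 = 17.3611
Sum = 26.994

26.994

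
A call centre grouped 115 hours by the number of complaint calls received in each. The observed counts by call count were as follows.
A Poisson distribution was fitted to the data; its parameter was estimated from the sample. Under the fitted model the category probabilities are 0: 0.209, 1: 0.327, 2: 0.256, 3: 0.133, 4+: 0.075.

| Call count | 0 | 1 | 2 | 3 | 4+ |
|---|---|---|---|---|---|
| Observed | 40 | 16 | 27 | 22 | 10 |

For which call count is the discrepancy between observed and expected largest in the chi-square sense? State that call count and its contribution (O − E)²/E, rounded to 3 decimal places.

Expected counts E_i = n·p_i: 115×0.209 = 24.035, 115×0.327 = 37.605, 115×0.256 = 29.44, 115×0.133 = 15.295, 115×0.075 = 8.625.
cat         O        E   (O−E)²/E
0          40   24.035    10.6046
1          16   37.605    12.4126
2          27    29.44     0.2022
3          22   15.295     2.9393
4+         10    8.625     0.2192
The largest term is for 1: 12.413.

1, 12.413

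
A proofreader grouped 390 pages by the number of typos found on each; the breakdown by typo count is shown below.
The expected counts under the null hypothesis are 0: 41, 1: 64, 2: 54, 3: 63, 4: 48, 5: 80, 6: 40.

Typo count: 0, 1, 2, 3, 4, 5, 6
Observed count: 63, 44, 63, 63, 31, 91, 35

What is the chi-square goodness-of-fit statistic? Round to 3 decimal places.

27.713

cat         O        E   (O−E)²/E
0          63       41    11.8049
1          44       64     6.2500
2          63       54     1.5000
3          63       63     0.0000
4          31       48     6.0208
5          91       80     1.5125
6          35       40     0.6250
Sum = 27.713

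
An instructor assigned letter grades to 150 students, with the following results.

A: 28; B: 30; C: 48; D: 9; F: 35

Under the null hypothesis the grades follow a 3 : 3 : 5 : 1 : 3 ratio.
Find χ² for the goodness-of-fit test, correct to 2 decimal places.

Ratio total = 15. Expected counts: 150×3/15 = 30, 150×3/15 = 30, 150×5/15 = 50, 150×1/15 = 10, 150×3/15 = 30.
A: (28 − 30)²/30 = 4/30 = 0.133
B: (30 − 30)²/30 = 0/30 = 0.000
C: (48 − 50)²/50 = 4/50 = 0.080
D: (9 − 10)²/10 = 1/10 = 0.100
F: (35 − 30)²/30 = 25/30 = 0.833
Sum = 1.15

1.15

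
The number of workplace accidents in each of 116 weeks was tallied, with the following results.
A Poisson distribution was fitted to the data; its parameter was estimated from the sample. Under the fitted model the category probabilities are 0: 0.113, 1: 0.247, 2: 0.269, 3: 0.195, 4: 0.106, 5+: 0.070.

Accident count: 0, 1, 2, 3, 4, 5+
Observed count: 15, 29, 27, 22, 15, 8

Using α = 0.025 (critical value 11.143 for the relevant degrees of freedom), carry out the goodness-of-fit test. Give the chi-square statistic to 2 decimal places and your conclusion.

1.46; do not reject

Expected counts E_i = n·p_i: 116×0.113 = 13.108, 116×0.247 = 28.652, 116×0.269 = 31.204, 116×0.195 = 22.62, 116×0.106 = 12.296, 116×0.070 = 8.12.
cat         O        E   (O−E)²/E
0          15   13.108      0.273
1          29   28.652      0.004
2          27   31.204      0.566
3          22    22.62      0.017
4          15   12.296      0.595
5+          8     8.12      0.002
Sum = 1.46
df = 4. Since 1.46 < 11.143, we do not reject H₀.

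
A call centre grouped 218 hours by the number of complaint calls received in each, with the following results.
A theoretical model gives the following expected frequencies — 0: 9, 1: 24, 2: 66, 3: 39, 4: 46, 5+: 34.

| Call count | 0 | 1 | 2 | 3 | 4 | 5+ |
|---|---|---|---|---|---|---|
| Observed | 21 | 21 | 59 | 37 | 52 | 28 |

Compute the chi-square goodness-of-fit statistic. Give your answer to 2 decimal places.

19.06

0: (21 − 9)²/9 = 144/9 = 16.000
1: (21 − 24)²/24 = 9/24 = 0.375
2: (59 − 66)²/66 = 49/66 = 0.742
3: (37 − 39)²/39 = 4/39 = 0.103
4: (52 − 46)²/46 = 36/46 = 0.783
5+: (28 − 34)²/34 = 36/34 = 1.059
Sum = 19.06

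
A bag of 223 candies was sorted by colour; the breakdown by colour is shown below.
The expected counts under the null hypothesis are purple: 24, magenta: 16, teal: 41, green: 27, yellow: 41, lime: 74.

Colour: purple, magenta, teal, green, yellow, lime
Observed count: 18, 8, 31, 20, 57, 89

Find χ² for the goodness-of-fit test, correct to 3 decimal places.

χ² = (18−24)²/24 + (8−16)²/16 + (31−41)²/41 + (20−27)²/27 + (57−41)²/41 + (89−74)²/74
   = 1.5000 + 4.0000 + 2.4390 + 1.8148 + 6.2439 + 3.0405
Sum = 19.038

19.038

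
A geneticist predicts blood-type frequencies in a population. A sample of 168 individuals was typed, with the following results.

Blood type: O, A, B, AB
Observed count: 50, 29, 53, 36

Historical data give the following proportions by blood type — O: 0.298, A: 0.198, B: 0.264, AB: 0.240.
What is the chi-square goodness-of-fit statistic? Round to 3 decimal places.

2.696

Expected counts E_i = n·p_i: 168×0.298 = 50.064, 168×0.198 = 33.264, 168×0.264 = 44.352, 168×0.240 = 40.32.
χ² = (50−50.064)²/50.064 + (29−33.264)²/33.264 + (53−44.352)²/44.352 + (36−40.32)²/40.32
   = 0.0001 + 0.5466 + 1.6862 + 0.4629
Sum = 2.696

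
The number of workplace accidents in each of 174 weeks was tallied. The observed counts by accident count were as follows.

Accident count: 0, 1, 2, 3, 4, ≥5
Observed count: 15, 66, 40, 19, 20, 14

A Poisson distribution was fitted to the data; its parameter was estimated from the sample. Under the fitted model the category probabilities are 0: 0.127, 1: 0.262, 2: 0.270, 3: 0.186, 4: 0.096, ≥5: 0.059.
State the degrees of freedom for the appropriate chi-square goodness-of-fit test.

4

There are k = 6 categories and 1 parameter estimated from the data, so df = 6 − 1 − 1 = 4.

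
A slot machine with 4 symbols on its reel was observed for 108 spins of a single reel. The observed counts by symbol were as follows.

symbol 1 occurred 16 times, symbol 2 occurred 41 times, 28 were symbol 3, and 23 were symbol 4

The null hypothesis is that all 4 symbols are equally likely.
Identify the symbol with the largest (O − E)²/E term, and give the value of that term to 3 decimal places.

Expected count for each of the 4 categories: 108/4 = 27.
cat           O        E   (O−E)²/E
symbol 1     16       27     4.4815
symbol 2     41       27     7.2593
symbol 3     28       27     0.0370
symbol 4     23       27     0.5926
The largest term is for symbol 2: 7.259.

symbol 2, 7.259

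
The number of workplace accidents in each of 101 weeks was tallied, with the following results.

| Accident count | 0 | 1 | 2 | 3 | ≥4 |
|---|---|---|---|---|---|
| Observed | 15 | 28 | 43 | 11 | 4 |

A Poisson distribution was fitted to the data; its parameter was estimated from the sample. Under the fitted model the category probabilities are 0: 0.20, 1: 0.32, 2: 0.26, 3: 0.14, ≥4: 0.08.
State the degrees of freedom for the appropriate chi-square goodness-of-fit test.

3

There are k = 5 categories and 1 parameter estimated from the data, so df = 5 − 1 − 1 = 3.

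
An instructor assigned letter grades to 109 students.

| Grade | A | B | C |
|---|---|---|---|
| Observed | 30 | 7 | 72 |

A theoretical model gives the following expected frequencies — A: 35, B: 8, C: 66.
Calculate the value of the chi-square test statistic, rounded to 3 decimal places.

1.385

χ² = (30−35)²/35 + (7−8)²/8 + (72−66)²/66
   = 0.7143 + 0.1250 + 0.5455
Sum = 1.385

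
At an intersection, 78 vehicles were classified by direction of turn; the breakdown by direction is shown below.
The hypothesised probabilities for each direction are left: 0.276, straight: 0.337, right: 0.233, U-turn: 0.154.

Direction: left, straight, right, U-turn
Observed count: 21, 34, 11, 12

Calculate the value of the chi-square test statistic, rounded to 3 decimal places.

Expected counts E_i = n·p_i: 78×0.276 = 21.528, 78×0.337 = 26.286, 78×0.233 = 18.174, 78×0.154 = 12.012.
left: (21 − 21.528)²/21.528 = 0.278784/21.528 = 0.0129
straight: (34 − 26.286)²/26.286 = 59.505796/26.286 = 2.2638
right: (11 − 18.174)²/18.174 = 51.466276/18.174 = 2.8319
U-turn: (12 − 12.012)²/12.012 = 0.000144/12.012 = 0.0000
Sum = 5.109

5.109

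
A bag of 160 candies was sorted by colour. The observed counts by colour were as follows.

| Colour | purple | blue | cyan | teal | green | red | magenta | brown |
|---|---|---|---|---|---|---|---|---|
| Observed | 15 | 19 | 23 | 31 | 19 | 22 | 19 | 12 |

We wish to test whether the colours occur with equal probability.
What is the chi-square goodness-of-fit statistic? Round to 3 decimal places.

Under H₀ each category has probability 1/8, so each expected count is 160/8 = 20.
purple: (15 − 20)²/20 = 25/20 = 1.2500
blue: (19 − 20)²/20 = 1/20 = 0.0500
cyan: (23 − 20)²/20 = 9/20 = 0.4500
teal: (31 − 20)²/20 = 121/20 = 6.0500
green: (19 − 20)²/20 = 1/20 = 0.0500
red: (22 − 20)²/20 = 4/20 = 0.2000
magenta: (19 − 20)²/20 = 1/20 = 0.0500
brown: (12 − 20)²/20 = 64/20 = 3.2000
Sum = 11.300

11.300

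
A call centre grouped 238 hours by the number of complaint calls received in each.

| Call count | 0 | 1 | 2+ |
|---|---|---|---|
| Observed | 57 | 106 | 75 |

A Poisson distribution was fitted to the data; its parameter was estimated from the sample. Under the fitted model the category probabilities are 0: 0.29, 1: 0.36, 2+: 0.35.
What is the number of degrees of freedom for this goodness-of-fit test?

There are k = 3 categories and 1 parameter estimated from the data, so df = 3 − 1 − 1 = 1.

1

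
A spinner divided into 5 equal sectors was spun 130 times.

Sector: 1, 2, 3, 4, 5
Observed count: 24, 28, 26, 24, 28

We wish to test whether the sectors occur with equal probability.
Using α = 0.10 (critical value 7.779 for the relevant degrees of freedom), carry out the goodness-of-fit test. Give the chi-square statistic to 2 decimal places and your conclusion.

0.62; do not reject

Under H₀ each category has probability 1/5, so each expected count is 130/5 = 26.
cat         O        E   (O−E)²/E
1          24       26      0.154
2          28       26      0.154
3          26       26      0.000
4          24       26      0.154
5          28       26      0.154
Sum = 0.62
df = 4. Since 0.62 < 7.779, we do not reject H₀.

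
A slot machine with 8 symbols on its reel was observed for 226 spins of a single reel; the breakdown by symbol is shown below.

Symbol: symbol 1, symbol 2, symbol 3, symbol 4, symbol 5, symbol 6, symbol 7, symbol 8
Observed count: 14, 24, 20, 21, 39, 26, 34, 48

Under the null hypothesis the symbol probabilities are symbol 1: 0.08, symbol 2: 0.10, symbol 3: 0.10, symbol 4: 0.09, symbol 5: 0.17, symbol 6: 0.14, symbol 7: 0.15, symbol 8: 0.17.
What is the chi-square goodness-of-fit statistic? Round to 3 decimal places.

Expected counts E_i = n·p_i: 226×0.08 = 18.08, 226×0.10 = 22.6, 226×0.10 = 22.6, 226×0.09 = 20.34, 226×0.17 = 38.42, 226×0.14 = 31.64, 226×0.15 = 33.9, 226×0.17 = 38.42.
cat           O        E   (O−E)²/E
symbol 1     14    18.08     0.9207
symbol 2     24     22.6     0.0867
symbol 3     20     22.6     0.2991
symbol 4     21    20.34     0.0214
symbol 5     39    38.42     0.0088
symbol 6     26    31.64     1.0054
symbol 7     34     33.9     0.0003
symbol 8     48    38.42     2.3888
Sum = 4.731

4.731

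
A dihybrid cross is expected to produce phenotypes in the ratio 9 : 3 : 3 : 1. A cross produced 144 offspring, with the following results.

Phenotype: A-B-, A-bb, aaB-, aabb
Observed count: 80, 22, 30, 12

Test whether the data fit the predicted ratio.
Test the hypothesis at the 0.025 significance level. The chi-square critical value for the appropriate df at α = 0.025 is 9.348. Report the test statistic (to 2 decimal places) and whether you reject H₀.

Ratio total = 16. Expected counts: 144×9/16 = 81, 144×3/16 = 27, 144×3/16 = 27, 144×1/16 = 9.
χ² = (80−81)²/81 + (22−27)²/27 + (30−27)²/27 + (12−9)²/9
   = 0.012 + 0.926 + 0.333 + 1.000
Sum = 2.27
df = 3. Since 2.27 < 9.348, we do not reject H₀.

2.27; do not reject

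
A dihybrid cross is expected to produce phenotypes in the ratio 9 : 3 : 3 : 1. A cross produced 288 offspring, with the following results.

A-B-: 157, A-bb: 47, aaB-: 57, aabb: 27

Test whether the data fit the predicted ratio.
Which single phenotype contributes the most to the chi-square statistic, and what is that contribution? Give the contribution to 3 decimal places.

Ratio total = 16. Expected counts: 288×9/16 = 162, 288×3/16 = 54, 288×3/16 = 54, 288×1/16 = 18.
A-B-: (157 − 162)²/162 = 25/162 = 0.1543
A-bb: (47 − 54)²/54 = 49/54 = 0.9074
aaB-: (57 − 54)²/54 = 9/54 = 0.1667
aabb: (27 − 18)²/18 = 81/18 = 4.5000
The largest term is for aabb: 4.500.

aabb, 4.500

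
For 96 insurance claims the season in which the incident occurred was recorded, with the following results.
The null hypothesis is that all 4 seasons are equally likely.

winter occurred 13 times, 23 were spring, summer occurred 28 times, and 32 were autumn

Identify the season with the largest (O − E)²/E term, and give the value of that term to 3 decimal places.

Expected count for each of the 4 categories: 96/4 = 24.
winter: (13 − 24)²/24 = 121/24 = 5.0417
spring: (23 − 24)²/24 = 1/24 = 0.0417
summer: (28 − 24)²/24 = 16/24 = 0.6667
autumn: (32 − 24)²/24 = 64/24 = 2.6667
The largest term is for winter: 5.042.

winter, 5.042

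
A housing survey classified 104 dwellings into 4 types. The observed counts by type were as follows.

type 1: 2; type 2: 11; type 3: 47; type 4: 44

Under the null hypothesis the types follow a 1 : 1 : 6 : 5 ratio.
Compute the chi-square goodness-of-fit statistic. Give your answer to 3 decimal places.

Ratio total = 13. Expected counts: 104×1/13 = 8, 104×1/13 = 8, 104×6/13 = 48, 104×5/13 = 40.
cat         O        E   (O−E)²/E
type 1      2        8     4.5000
type 2     11        8     1.1250
type 3     47       48     0.0208
type 4     44       40     0.4000
Sum = 6.046

6.046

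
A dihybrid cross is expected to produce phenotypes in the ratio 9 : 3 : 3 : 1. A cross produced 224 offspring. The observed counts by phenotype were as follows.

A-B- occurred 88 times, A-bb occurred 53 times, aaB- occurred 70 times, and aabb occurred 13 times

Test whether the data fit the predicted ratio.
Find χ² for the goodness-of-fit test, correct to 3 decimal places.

Ratio total = 16. Expected counts: 224×9/16 = 126, 224×3/16 = 42, 224×3/16 = 42, 224×1/16 = 14.
A-B-: (88 − 126)²/126 = 1444/126 = 11.4603
A-bb: (53 − 42)²/42 = 121/42 = 2.8810
aaB-: (70 − 42)²/42 = 784/42 = 18.6667
aabb: (13 − 14)²/14 = 1/14 = 0.0714
Sum = 33.079

33.079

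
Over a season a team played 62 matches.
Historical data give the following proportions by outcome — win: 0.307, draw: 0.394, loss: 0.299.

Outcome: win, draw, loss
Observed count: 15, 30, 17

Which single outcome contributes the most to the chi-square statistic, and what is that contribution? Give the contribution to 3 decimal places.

draw, 1.271

Expected counts E_i = n·p_i: 62×0.307 = 19.034, 62×0.394 = 24.428, 62×0.299 = 18.538.
cat         O        E   (O−E)²/E
win        15   19.034     0.8550
draw       30   24.428     1.2710
loss       17   18.538     0.1276
The largest term is for draw: 1.271.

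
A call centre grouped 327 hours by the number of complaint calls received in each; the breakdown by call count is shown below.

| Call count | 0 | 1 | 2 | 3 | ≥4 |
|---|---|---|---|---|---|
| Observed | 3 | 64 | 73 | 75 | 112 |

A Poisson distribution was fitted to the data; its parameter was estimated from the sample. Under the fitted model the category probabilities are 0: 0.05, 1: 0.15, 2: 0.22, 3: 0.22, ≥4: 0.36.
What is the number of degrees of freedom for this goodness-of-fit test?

There are k = 5 categories and 1 parameter estimated from the data, so df = 5 − 1 − 1 = 3.

3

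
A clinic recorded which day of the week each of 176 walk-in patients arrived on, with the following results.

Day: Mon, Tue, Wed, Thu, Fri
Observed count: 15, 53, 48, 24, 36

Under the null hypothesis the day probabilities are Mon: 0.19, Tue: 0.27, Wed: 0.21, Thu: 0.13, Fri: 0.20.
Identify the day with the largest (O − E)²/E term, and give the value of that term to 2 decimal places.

Mon, 10.17

Expected counts E_i = n·p_i: 176×0.19 = 33.44, 176×0.27 = 47.52, 176×0.21 = 36.96, 176×0.13 = 22.88, 176×0.20 = 35.2.
Mon: (15 − 33.44)²/33.44 = 340.0336/33.44 = 10.168
Tue: (53 − 47.52)²/47.52 = 30.0304/47.52 = 0.632
Wed: (48 − 36.96)²/36.96 = 121.8816/36.96 = 3.298
Thu: (24 − 22.88)²/22.88 = 1.2544/22.88 = 0.055
Fri: (36 − 35.2)²/35.2 = 0.64/35.2 = 0.018
The largest term is for Mon: 10.17.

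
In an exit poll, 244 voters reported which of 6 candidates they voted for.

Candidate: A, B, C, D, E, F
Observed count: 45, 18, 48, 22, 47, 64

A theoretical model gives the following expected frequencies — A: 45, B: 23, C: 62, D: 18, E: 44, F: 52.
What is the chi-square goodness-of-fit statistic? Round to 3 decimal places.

8.111

χ² = (45−45)²/45 + (18−23)²/23 + (48−62)²/62 + (22−18)²/18 + (47−44)²/44 + (64−52)²/52
   = 0.0000 + 1.0870 + 3.1613 + 0.8889 + 0.2045 + 2.7692
Sum = 8.111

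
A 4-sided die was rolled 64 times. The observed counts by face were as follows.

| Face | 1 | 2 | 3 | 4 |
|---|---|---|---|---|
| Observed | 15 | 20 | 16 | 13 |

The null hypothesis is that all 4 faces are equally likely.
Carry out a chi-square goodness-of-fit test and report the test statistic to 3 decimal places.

Under H₀ each category has probability 1/4, so each expected count is 64/4 = 16.
χ² = (15−16)²/16 + (20−16)²/16 + (16−16)²/16 + (13−16)²/16
   = 0.0625 + 1.0000 + 0.0000 + 0.5625
Sum = 1.625

1.625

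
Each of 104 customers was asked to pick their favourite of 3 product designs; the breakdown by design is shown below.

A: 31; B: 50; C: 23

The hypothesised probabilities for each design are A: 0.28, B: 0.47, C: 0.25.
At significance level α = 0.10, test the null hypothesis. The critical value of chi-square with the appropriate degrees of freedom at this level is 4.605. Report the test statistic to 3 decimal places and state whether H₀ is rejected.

Expected counts E_i = n·p_i: 104×0.28 = 29.12, 104×0.47 = 48.88, 104×0.25 = 26.
cat         O        E   (O−E)²/E
A          31    29.12     0.1214
B          50    48.88     0.0257
C          23       26     0.3462
Sum = 0.493
df = 2. Since 0.493 < 4.605, we do not reject H₀.

0.493; do not reject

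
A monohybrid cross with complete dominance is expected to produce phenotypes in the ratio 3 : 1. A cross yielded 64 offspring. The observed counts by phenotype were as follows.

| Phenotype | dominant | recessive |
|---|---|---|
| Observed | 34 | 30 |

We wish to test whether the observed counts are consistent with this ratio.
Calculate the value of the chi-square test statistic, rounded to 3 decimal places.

16.333

Ratio total = 4. Expected counts: 64×3/4 = 48, 64×1/4 = 16.
dominant: (34 − 48)²/48 = 196/48 = 4.0833
recessive: (30 − 16)²/16 = 196/16 = 12.2500
Sum = 16.333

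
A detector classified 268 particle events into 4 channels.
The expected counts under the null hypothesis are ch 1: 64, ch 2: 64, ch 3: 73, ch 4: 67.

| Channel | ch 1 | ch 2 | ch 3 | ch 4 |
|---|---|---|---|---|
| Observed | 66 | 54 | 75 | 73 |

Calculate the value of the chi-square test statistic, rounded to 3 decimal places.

ch 1: (66 − 64)²/64 = 4/64 = 0.0625
ch 2: (54 − 64)²/64 = 100/64 = 1.5625
ch 3: (75 − 73)²/73 = 4/73 = 0.0548
ch 4: (73 − 67)²/67 = 36/67 = 0.5373
Sum = 2.217

2.217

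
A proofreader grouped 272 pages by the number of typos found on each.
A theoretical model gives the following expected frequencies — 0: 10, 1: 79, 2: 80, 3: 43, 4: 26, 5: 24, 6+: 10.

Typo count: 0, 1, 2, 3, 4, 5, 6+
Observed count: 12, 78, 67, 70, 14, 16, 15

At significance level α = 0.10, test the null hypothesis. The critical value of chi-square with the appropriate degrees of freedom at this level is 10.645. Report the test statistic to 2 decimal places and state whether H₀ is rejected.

0: (12 − 10)²/10 = 4/10 = 0.400
1: (78 − 79)²/79 = 1/79 = 0.013
2: (67 − 80)²/80 = 169/80 = 2.113
3: (70 − 43)²/43 = 729/43 = 16.953
4: (14 − 26)²/26 = 144/26 = 5.538
5: (16 − 24)²/24 = 64/24 = 2.667
6+: (15 − 10)²/10 = 25/10 = 2.500
Sum = 30.18
df = 6. Since 30.18 > 10.645, we reject H₀.

30.18; reject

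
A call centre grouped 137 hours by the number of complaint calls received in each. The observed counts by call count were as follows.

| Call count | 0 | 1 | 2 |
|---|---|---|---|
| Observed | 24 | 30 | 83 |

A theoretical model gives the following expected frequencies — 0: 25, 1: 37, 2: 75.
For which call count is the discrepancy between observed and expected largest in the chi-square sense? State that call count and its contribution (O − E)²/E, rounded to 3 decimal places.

1, 1.324

cat         O        E   (O−E)²/E
0          24       25     0.0400
1          30       37     1.3243
2          83       75     0.8533
The largest term is for 1: 1.324.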